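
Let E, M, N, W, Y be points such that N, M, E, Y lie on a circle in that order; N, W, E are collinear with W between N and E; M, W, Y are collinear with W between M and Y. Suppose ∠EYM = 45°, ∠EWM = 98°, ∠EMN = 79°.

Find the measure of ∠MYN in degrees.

1. ∠ENM = 45°  [same arc ME]
2. ∠MEN = 56°  [△NME]
3. ∠MYN = 56°  [same arc NM]

∠MYN = 56°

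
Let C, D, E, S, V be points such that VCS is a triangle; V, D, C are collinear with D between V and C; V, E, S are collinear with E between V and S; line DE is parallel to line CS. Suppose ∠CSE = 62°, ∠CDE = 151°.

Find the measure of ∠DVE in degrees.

∠DVE = 89°

1. ∠CSV = 62°  [E on ray SV]
2. ∠EDV = 29°  [linear pair at D on VC]
3. ∠DEV = 62°  [DE∥CS, corresponding at E]
4. ∠DVE = 89°  [△VDE]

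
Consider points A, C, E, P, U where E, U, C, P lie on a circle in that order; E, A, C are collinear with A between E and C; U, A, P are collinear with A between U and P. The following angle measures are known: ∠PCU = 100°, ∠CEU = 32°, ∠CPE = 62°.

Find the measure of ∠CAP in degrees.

1. ∠CPU = 32°  [same arc UC]
2. ∠CUP = 48°  [△UCP]
3. ∠CEP = 48°  [same arc CP]
4. ∠ECP = 70°  [△ECP]
5. ∠CAP = 78°  [△CAP]

∠CAP = 78°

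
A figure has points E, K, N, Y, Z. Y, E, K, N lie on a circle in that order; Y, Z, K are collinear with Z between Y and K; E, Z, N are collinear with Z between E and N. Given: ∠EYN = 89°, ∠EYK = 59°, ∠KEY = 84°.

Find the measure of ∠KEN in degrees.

∠KEN = 30°

1. ∠EKN = 91°  [cyclic YEKN, opposite ∠Y+∠K]
2. ∠ENK = 59°  [same arc EK]
3. ∠KEN = 30°  [△EKN]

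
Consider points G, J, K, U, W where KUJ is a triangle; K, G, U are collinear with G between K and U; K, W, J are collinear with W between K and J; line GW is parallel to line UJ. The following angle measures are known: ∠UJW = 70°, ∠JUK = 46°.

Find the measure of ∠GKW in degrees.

∠GKW = 64°

1. ∠KJU = 70°  [W on ray JK]
2. ∠JKU = 64°  [△KUJ]
3. ∠GKW = 64°  [G on KU, W on KJ]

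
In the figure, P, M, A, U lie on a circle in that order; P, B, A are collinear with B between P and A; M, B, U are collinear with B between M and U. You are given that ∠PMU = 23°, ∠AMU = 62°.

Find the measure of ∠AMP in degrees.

1. ∠PAU = 23°  [same arc PU]
2. ∠APU = 62°  [same arc AU]
3. ∠AUP = 95°  [△PAU]
4. ∠AMP = 85°  [cyclic PMAU, opposite ∠M+∠U]

∠AMP = 85°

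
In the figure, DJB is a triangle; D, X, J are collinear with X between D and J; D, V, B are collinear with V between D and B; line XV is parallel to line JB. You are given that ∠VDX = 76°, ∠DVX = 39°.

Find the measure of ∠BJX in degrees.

1. ∠DXV = 65°  [△DXV]
2. ∠JXV = 115°  [linear pair at X on DJ]
3. ∠BJX = 65°  [XV∥JB, co-interior at J–X]

∠BJX = 65°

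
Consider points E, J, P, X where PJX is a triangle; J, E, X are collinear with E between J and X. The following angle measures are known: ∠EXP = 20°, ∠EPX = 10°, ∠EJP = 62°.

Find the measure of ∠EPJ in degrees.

∠EPJ = 88°

1. ∠PEX = 150°  [△PEX]
2. ∠JEP = 30°  [linear pair at E on JX]
3. ∠EPJ = 88°  [△PJE]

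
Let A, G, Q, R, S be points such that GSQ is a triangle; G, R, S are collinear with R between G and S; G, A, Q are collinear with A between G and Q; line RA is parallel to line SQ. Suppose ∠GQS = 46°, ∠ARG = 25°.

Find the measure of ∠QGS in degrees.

1. ∠GAR = 46°  [RA∥SQ, corresponding at A]
2. ∠AGR = 109°  [△GRA]
3. ∠QGS = 109°  [R on GS, A on GQ]

∠QGS = 109°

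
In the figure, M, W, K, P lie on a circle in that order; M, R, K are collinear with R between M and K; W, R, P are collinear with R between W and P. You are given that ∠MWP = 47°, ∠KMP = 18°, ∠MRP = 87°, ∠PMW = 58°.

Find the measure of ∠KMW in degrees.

1. ∠MKP = 47°  [same arc MP]
2. ∠KRP = 93°  [linear pair at R on MK]
3. ∠KPW = 40°  [△KRP]
4. ∠KMW = 40°  [same arc WK]

∠KMW = 40°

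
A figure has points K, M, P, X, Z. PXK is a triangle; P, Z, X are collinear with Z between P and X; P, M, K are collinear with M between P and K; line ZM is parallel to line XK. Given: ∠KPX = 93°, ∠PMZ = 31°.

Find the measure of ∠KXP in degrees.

∠KXP = 56°

1. ∠MPZ = 93°  [Z on PX, M on PK]
2. ∠MZP = 56°  [△PZM]
3. ∠KXP = 56°  [ZM∥XK, corresponding at Z]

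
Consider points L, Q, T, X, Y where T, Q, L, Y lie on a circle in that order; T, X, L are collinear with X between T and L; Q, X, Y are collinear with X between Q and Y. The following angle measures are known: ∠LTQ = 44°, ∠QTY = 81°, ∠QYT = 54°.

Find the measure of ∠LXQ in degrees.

1. ∠LYQ = 44°  [same arc QL]
2. ∠QLY = 99°  [cyclic TQLY, opposite ∠T+∠L]
3. ∠QLT = 54°  [same arc TQ]
4. ∠LQY = 37°  [△QLY]
5. ∠LXQ = 89°  [△QXL]

∠LXQ = 89°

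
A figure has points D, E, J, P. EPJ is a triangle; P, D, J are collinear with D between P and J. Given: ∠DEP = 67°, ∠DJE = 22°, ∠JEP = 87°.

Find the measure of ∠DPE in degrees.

1. ∠EJP = 22°  [D on ray JP]
2. ∠EPJ = 71°  [△EPJ]
3. ∠DPE = 71°  [D on ray PJ]

∠DPE = 71°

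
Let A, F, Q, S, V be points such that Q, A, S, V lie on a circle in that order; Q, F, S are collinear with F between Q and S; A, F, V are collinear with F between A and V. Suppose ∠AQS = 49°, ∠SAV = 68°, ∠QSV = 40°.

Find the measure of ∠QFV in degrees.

∠QFV = 89°

1. ∠AVS = 49°  [same arc AS]
2. ∠SFV = 91°  [△SFV]
3. ∠QFV = 89°  [linear pair at F on QS]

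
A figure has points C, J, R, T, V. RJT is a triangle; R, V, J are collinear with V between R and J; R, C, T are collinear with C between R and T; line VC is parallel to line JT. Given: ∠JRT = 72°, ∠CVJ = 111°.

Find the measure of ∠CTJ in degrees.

∠CTJ = 39°

1. ∠CRV = 72°  [V on RJ, C on RT]
2. ∠CVR = 69°  [linear pair at V on RJ]
3. ∠RCV = 39°  [△RVC]
4. ∠TCV = 141°  [linear pair at C on RT]
5. ∠CTJ = 39°  [VC∥JT, co-interior at T–C]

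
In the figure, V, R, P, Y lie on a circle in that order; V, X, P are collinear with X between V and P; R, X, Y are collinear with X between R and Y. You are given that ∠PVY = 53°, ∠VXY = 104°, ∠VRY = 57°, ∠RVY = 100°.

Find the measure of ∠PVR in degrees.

1. ∠PRY = 53°  [same arc PY]
2. ∠RPY = 80°  [cyclic VRPY, opposite ∠V+∠P]
3. ∠PYR = 47°  [△RPY]
4. ∠PVR = 47°  [same arc RP]

∠PVR = 47°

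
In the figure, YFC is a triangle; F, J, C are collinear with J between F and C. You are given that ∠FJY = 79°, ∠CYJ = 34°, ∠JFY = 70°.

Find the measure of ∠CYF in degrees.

∠CYF = 65°

1. ∠CJY = 101°  [linear pair at J on FC]
2. ∠JCY = 45°  [△YJC]
3. ∠CFY = 70°  [J on ray FC]
4. ∠FCY = 45°  [J on ray CF]
5. ∠CYF = 65°  [△YFC]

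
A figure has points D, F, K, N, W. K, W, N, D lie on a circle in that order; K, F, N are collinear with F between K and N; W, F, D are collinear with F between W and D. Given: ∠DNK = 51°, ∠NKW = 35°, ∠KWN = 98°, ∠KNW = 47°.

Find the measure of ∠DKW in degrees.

1. ∠DWK = 51°  [same arc KD]
2. ∠KDW = 47°  [same arc KW]
3. ∠DKW = 82°  [△KWD]

∠DKW = 82°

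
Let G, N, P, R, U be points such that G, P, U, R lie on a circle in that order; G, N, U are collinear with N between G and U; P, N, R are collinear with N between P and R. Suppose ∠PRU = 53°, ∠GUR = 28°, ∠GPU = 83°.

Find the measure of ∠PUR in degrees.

∠PUR = 72°

1. ∠GRU = 97°  [cyclic GPUR, opposite ∠P+∠R]
2. ∠RGU = 55°  [△GUR]
3. ∠RPU = 55°  [same arc UR]
4. ∠PUR = 72°  [△PUR]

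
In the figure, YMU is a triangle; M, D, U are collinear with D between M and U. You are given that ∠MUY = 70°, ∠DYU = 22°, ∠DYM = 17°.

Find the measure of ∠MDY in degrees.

1. ∠DUY = 70°  [D on ray UM]
2. ∠UDY = 88°  [△YDU]
3. ∠MDY = 92°  [linear pair at D on MU]

∠MDY = 92°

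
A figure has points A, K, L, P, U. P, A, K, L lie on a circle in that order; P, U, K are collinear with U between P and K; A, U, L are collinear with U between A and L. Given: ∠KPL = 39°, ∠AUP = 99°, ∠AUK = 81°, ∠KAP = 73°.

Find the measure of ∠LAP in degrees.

1. ∠KAL = 39°  [same arc KL]
2. ∠AKP = 60°  [△AUK]
3. ∠APK = 47°  [△PAK]
4. ∠LAP = 34°  [△PUA]

∠LAP = 34°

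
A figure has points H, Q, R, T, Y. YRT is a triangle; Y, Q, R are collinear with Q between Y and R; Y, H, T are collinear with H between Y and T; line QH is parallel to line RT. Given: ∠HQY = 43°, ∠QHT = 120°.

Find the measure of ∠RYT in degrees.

1. ∠QHY = 60°  [linear pair at H on YT]
2. ∠HYQ = 77°  [△YQH]
3. ∠RYT = 77°  [Q on YR, H on YT]

∠RYT = 77°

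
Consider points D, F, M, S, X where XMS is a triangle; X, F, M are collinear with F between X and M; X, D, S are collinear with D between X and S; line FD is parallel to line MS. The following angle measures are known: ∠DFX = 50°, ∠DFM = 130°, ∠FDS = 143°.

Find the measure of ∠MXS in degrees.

∠MXS = 93°

1. ∠FDX = 37°  [linear pair at D on XS]
2. ∠DXF = 93°  [△XFD]
3. ∠MXS = 93°  [F on XM, D on XS]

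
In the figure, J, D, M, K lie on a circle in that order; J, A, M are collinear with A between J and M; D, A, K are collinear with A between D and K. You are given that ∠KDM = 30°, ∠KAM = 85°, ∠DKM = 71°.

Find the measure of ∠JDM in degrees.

1. ∠KJM = 30°  [same arc MK]
2. ∠JMK = 24°  [△MAK]
3. ∠JKM = 126°  [△JMK]
4. ∠JDM = 54°  [cyclic JDMK, opposite ∠D+∠K]

∠JDM = 54°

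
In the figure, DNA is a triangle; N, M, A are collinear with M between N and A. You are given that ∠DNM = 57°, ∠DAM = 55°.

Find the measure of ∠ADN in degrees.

∠ADN = 68°

1. ∠AND = 57°  [M on ray NA]
2. ∠DAN = 55°  [M on ray AN]
3. ∠ADN = 68°  [△DNA]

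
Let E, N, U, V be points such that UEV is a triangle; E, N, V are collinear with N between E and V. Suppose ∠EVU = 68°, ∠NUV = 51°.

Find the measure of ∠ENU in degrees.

1. ∠NVU = 68°  [N on ray VE]
2. ∠UNV = 61°  [△UNV]
3. ∠ENU = 119°  [linear pair at N on EV]

∠ENU = 119°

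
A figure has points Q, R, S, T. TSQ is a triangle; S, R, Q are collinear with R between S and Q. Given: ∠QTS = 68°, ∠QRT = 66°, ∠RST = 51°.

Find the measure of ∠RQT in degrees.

1. ∠QST = 51°  [R on ray SQ]
2. ∠SQT = 61°  [△TSQ]
3. ∠RQT = 61°  [R on ray QS]

∠RQT = 61°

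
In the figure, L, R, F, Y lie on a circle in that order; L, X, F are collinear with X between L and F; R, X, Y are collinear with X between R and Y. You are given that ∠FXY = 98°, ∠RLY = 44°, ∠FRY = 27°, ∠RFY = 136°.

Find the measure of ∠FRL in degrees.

∠FRL = 92°

1. ∠LXR = 98°  [vertical angles at X]
2. ∠FYR = 17°  [△RFY]
3. ∠FXR = 82°  [linear pair at X on LF]
4. ∠FLR = 17°  [same arc RF]
5. ∠LFR = 71°  [△RXF]
6. ∠FRL = 92°  [△LRF]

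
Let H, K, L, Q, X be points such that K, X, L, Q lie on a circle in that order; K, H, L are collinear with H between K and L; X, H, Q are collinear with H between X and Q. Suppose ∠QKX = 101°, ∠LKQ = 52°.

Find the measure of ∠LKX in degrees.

∠LKX = 49°

1. ∠QLX = 79°  [cyclic KXLQ, opposite ∠K+∠L]
2. ∠LXQ = 52°  [same arc LQ]
3. ∠LQX = 49°  [△XLQ]
4. ∠LKX = 49°  [same arc XL]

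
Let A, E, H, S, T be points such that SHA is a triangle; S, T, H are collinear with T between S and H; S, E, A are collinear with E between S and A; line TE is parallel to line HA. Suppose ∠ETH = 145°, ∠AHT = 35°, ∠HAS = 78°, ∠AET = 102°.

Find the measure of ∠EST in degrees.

∠EST = 67°

1. ∠ETS = 35°  [linear pair at T on SH]
2. ∠SET = 78°  [TE∥HA, corresponding at E]
3. ∠EST = 67°  [△STE]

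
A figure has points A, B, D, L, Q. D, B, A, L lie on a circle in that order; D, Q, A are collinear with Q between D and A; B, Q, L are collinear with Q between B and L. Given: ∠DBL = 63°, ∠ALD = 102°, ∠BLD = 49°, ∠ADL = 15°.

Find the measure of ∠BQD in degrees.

∠BQD = 64°

1. ∠ABD = 78°  [cyclic DBAL, opposite ∠B+∠L]
2. ∠BAD = 49°  [same arc DB]
3. ∠ADB = 53°  [△DBA]
4. ∠BQD = 64°  [△DQB]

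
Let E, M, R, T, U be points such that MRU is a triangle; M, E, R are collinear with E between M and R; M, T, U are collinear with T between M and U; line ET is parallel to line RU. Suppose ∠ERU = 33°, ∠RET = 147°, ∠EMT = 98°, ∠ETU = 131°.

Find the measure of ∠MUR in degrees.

∠MUR = 49°

1. ∠MRU = 33°  [E on ray RM]
2. ∠RMU = 98°  [E on MR, T on MU]
3. ∠MUR = 49°  [△MRU]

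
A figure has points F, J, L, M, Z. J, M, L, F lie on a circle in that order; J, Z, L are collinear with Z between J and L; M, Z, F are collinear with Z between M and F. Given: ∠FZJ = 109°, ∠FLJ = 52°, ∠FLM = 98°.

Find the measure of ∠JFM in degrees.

1. ∠FMJ = 52°  [same arc JF]
2. ∠FJM = 82°  [cyclic JMLF, opposite ∠J+∠L]
3. ∠JFM = 46°  [△JMF]

∠JFM = 46°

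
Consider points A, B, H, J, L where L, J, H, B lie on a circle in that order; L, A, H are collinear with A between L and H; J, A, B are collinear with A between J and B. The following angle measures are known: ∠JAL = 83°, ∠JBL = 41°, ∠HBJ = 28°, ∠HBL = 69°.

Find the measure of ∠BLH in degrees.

∠BLH = 42°

1. ∠BAH = 83°  [vertical angles at A]
2. ∠BHL = 69°  [△HAB]
3. ∠BLH = 42°  [△LHB]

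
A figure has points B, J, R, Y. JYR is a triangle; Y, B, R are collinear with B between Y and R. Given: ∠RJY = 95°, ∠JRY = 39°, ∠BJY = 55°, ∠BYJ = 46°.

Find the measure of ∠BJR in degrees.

1. ∠BRJ = 39°  [B on ray RY]
2. ∠JBY = 79°  [△JYB]
3. ∠JBR = 101°  [linear pair at B on YR]
4. ∠BJR = 40°  [△JBR]

∠BJR = 40°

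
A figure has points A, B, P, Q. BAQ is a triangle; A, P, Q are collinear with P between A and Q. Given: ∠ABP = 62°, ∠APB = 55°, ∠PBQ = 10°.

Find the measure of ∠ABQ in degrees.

1. ∠BAP = 63°  [△BAP]
2. ∠BPQ = 125°  [linear pair at P on AQ]
3. ∠BQP = 45°  [△BPQ]
4. ∠BAQ = 63°  [P on ray AQ]
5. ∠AQB = 45°  [P on ray QA]
6. ∠ABQ = 72°  [△BAQ]

∠ABQ = 72°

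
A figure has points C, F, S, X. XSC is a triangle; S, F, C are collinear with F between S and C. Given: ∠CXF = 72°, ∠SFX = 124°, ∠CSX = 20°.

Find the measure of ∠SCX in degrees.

∠SCX = 52°

1. ∠CFX = 56°  [linear pair at F on SC]
2. ∠FCX = 52°  [△XFC]
3. ∠SCX = 52°  [F on ray CS]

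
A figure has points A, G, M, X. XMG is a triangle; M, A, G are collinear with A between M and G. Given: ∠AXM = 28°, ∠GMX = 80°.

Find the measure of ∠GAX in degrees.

1. ∠AMX = 80°  [A on ray MG]
2. ∠MAX = 72°  [△XMA]
3. ∠GAX = 108°  [linear pair at A on MG]

∠GAX = 108°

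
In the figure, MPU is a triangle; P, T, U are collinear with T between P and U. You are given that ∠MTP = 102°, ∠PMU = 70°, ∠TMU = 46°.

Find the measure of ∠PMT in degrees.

∠PMT = 24°

1. ∠MTU = 78°  [linear pair at T on PU]
2. ∠MUT = 56°  [△MTU]
3. ∠MUP = 56°  [T on ray UP]
4. ∠MPU = 54°  [△MPU]
5. ∠MPT = 54°  [T on ray PU]
6. ∠PMT = 24°  [△MPT]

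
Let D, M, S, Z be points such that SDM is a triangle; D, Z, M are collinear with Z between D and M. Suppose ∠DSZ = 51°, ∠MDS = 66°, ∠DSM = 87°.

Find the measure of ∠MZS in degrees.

1. ∠SDZ = 66°  [Z on ray DM]
2. ∠DZS = 63°  [△SDZ]
3. ∠MZS = 117°  [linear pair at Z on DM]

∠MZS = 117°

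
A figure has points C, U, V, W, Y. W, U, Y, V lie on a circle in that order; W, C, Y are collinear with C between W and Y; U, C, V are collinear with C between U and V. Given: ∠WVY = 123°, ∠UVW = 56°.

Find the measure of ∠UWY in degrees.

∠UWY = 67°

1. ∠WUY = 57°  [cyclic WUYV, opposite ∠U+∠V]
2. ∠UYW = 56°  [same arc WU]
3. ∠UWY = 67°  [△WUY]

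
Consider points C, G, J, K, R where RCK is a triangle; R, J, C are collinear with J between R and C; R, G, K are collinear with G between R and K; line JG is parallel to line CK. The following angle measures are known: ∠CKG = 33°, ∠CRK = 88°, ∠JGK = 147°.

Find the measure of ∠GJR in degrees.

1. ∠CKR = 33°  [G on ray KR]
2. ∠KCR = 59°  [△RCK]
3. ∠GJR = 59°  [JG∥CK, corresponding at J]

∠GJR = 59°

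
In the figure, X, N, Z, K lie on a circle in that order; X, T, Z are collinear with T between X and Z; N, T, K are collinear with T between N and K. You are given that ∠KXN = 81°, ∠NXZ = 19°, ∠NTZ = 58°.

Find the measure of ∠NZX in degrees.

∠NZX = 60°

1. ∠KZN = 99°  [cyclic XNZK, opposite ∠X+∠Z]
2. ∠NKZ = 19°  [same arc NZ]
3. ∠KNZ = 62°  [△NZK]
4. ∠NZX = 60°  [△NTZ]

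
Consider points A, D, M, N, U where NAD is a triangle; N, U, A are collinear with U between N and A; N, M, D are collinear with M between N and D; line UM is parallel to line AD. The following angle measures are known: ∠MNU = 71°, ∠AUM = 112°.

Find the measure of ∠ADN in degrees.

1. ∠MUN = 68°  [linear pair at U on NA]
2. ∠NMU = 41°  [△NUM]
3. ∠ADN = 41°  [UM∥AD, corresponding at M]

∠ADN = 41°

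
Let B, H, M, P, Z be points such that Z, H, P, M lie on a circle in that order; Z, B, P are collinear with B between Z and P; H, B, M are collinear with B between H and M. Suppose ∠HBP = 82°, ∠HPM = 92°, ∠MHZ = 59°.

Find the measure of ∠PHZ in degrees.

1. ∠HBZ = 98°  [linear pair at B on ZP]
2. ∠HZM = 88°  [cyclic ZHPM, opposite ∠Z+∠P]
3. ∠HMZ = 33°  [△ZHM]
4. ∠HZP = 23°  [△ZBH]
5. ∠HPZ = 33°  [same arc ZH]
6. ∠PHZ = 124°  [△ZHP]

∠PHZ = 124°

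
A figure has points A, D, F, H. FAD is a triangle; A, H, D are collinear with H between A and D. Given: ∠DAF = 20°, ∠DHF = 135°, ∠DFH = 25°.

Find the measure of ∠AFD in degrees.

∠AFD = 140°

1. ∠FDH = 20°  [△FHD]
2. ∠ADF = 20°  [H on ray DA]
3. ∠AFD = 140°  [△FAD]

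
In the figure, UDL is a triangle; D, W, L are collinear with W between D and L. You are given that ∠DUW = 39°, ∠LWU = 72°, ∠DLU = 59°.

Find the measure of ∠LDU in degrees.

∠LDU = 33°

1. ∠DWU = 108°  [linear pair at W on DL]
2. ∠UDW = 33°  [△UDW]
3. ∠LDU = 33°  [W on ray DL]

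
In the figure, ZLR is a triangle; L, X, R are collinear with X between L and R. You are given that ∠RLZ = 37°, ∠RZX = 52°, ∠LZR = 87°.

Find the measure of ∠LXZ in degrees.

1. ∠LRZ = 56°  [△ZLR]
2. ∠XRZ = 56°  [X on ray RL]
3. ∠RXZ = 72°  [△ZXR]
4. ∠LXZ = 108°  [linear pair at X on LR]

∠LXZ = 108°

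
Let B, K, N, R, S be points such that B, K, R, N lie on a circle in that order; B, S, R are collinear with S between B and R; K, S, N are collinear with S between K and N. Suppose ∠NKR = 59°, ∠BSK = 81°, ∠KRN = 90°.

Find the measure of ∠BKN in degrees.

∠BKN = 68°

1. ∠KNR = 31°  [△KRN]
2. ∠KBR = 31°  [same arc KR]
3. ∠BKN = 68°  [△BSK]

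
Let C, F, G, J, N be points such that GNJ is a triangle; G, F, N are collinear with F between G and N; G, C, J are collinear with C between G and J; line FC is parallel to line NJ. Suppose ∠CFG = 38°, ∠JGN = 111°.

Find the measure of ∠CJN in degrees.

∠CJN = 31°

1. ∠GNJ = 38°  [FC∥NJ, corresponding at F]
2. ∠GJN = 31°  [△GNJ]
3. ∠CJN = 31°  [C on ray JG]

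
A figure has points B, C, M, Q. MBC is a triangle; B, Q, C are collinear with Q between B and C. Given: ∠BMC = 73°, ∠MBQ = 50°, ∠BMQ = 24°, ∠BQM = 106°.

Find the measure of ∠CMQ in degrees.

∠CMQ = 49°

1. ∠CBM = 50°  [Q on ray BC]
2. ∠CQM = 74°  [linear pair at Q on BC]
3. ∠BCM = 57°  [△MBC]
4. ∠MCQ = 57°  [Q on ray CB]
5. ∠CMQ = 49°  [△MQC]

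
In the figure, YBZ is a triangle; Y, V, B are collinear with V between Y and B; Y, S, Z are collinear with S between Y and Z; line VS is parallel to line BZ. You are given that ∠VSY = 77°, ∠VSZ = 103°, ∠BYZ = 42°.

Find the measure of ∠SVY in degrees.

∠SVY = 61°

1. ∠BZY = 77°  [VS∥BZ, corresponding at S]
2. ∠YBZ = 61°  [△YBZ]
3. ∠SVY = 61°  [VS∥BZ, corresponding at V]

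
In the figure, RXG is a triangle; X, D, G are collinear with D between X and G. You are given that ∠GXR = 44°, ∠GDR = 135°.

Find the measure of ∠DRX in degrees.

∠DRX = 91°

1. ∠DXR = 44°  [D on ray XG]
2. ∠RDX = 45°  [linear pair at D on XG]
3. ∠DRX = 91°  [△RXD]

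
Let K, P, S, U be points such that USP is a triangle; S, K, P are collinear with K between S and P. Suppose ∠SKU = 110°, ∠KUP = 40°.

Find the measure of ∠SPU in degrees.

∠SPU = 70°

1. ∠PKU = 70°  [linear pair at K on SP]
2. ∠KPU = 70°  [△UKP]
3. ∠SPU = 70°  [K on ray PS]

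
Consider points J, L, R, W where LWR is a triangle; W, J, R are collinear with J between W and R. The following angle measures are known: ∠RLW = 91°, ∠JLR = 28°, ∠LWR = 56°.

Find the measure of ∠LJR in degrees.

∠LJR = 119°

1. ∠LRW = 33°  [△LWR]
2. ∠JRL = 33°  [J on ray RW]
3. ∠LJR = 119°  [△LJR]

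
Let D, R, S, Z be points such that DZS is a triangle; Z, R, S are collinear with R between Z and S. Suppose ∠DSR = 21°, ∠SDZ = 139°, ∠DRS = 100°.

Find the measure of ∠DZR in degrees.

∠DZR = 20°

1. ∠DSZ = 21°  [R on ray SZ]
2. ∠DZS = 20°  [△DZS]
3. ∠DZR = 20°  [R on ray ZS]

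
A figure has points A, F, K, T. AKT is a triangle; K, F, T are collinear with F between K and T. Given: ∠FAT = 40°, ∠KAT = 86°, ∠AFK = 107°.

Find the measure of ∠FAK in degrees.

1. ∠AFT = 73°  [linear pair at F on KT]
2. ∠ATF = 67°  [△AFT]
3. ∠ATK = 67°  [F on ray TK]
4. ∠AKT = 27°  [△AKT]
5. ∠AKF = 27°  [F on ray KT]
6. ∠FAK = 46°  [△AKF]

∠FAK = 46°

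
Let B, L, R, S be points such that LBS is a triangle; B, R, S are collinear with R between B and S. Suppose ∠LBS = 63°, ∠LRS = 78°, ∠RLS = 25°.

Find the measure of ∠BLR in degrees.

∠BLR = 15°

1. ∠LBR = 63°  [R on ray BS]
2. ∠BRL = 102°  [linear pair at R on BS]
3. ∠BLR = 15°  [△LBR]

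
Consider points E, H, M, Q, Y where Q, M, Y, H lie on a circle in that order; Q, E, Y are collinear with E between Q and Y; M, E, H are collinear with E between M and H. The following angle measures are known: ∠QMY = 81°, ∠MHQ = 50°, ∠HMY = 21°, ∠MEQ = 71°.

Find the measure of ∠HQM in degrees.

∠HQM = 70°

1. ∠QHY = 99°  [cyclic QMYH, opposite ∠M+∠H]
2. ∠HQY = 21°  [same arc YH]
3. ∠HYQ = 60°  [△QYH]
4. ∠HMQ = 60°  [same arc QH]
5. ∠HQM = 70°  [△QMH]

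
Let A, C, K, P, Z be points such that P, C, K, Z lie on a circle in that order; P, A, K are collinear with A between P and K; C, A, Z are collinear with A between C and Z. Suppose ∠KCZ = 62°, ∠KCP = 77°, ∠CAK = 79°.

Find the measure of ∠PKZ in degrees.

1. ∠KPZ = 62°  [same arc KZ]
2. ∠KZP = 103°  [cyclic PCKZ, opposite ∠C+∠Z]
3. ∠PKZ = 15°  [△PKZ]

∠PKZ = 15°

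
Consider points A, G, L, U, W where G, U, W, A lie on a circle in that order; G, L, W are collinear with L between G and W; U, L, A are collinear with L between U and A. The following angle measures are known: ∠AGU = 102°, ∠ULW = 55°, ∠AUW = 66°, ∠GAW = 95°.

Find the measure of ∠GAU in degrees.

1. ∠ALG = 55°  [vertical angles at L]
2. ∠AGW = 66°  [same arc WA]
3. ∠GAU = 59°  [△GLA]

∠GAU = 59°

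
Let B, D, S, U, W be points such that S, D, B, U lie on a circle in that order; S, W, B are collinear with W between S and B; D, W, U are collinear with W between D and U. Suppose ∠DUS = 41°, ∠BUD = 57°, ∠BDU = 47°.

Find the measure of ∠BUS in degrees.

∠BUS = 98°

1. ∠DBS = 41°  [same arc SD]
2. ∠BSD = 57°  [same arc DB]
3. ∠BDS = 82°  [△SDB]
4. ∠BUS = 98°  [cyclic SDBU, opposite ∠D+∠U]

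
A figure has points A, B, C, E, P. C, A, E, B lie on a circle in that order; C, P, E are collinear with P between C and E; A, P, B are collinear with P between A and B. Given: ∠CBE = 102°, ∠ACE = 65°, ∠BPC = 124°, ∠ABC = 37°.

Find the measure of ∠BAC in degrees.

∠BAC = 59°

1. ∠ABE = 65°  [same arc AE]
2. ∠BPE = 56°  [linear pair at P on CE]
3. ∠BEC = 59°  [△EPB]
4. ∠BAC = 59°  [same arc CB]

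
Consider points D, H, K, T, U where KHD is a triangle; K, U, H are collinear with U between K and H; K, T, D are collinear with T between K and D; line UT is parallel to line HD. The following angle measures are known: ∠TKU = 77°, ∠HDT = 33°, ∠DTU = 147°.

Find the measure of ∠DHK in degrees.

∠DHK = 70°

1. ∠DKH = 77°  [U on KH, T on KD]
2. ∠HDK = 33°  [T on ray DK]
3. ∠DHK = 70°  [△KHD]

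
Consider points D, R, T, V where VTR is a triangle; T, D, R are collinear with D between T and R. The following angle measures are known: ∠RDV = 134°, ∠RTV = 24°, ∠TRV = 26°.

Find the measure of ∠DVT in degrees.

1. ∠TDV = 46°  [linear pair at D on TR]
2. ∠DTV = 24°  [D on ray TR]
3. ∠DVT = 110°  [△VTD]

∠DVT = 110°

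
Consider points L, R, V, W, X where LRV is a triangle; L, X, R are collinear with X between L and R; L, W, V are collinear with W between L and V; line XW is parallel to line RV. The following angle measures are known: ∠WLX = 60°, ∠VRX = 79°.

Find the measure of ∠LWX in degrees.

1. ∠RLV = 60°  [X on LR, W on LV]
2. ∠LRV = 79°  [X on ray RL]
3. ∠LVR = 41°  [△LRV]
4. ∠LWX = 41°  [XW∥RV, corresponding at W]

∠LWX = 41°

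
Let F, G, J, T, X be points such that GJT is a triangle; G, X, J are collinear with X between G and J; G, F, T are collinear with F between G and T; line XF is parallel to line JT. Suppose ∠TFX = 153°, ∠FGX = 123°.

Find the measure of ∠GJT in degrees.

∠GJT = 30°

1. ∠GFX = 27°  [linear pair at F on GT]
2. ∠FXG = 30°  [△GXF]
3. ∠GJT = 30°  [XF∥JT, corresponding at X]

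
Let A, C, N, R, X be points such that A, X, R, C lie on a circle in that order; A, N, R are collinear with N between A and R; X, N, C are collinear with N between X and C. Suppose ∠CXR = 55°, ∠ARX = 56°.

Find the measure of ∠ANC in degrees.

1. ∠CAR = 55°  [same arc RC]
2. ∠ACX = 56°  [same arc AX]
3. ∠ANC = 69°  [△ANC]

∠ANC = 69°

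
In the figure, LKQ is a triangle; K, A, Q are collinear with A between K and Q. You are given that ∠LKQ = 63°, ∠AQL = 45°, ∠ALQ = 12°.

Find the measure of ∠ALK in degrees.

∠ALK = 60°

1. ∠AKL = 63°  [A on ray KQ]
2. ∠LAQ = 123°  [△LAQ]
3. ∠KAL = 57°  [linear pair at A on KQ]
4. ∠ALK = 60°  [△LKA]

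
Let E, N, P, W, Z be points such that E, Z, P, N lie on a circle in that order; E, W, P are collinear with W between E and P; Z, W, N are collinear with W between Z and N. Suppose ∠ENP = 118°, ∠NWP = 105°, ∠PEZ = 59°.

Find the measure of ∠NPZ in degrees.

1. ∠EZP = 62°  [cyclic EZPN, opposite ∠Z+∠N]
2. ∠EWZ = 105°  [vertical angles at W]
3. ∠PNZ = 59°  [same arc ZP]
4. ∠EPZ = 59°  [△EZP]
5. ∠PWZ = 75°  [linear pair at W on EP]
6. ∠NZP = 46°  [△ZWP]
7. ∠NPZ = 75°  [△ZPN]

∠NPZ = 75°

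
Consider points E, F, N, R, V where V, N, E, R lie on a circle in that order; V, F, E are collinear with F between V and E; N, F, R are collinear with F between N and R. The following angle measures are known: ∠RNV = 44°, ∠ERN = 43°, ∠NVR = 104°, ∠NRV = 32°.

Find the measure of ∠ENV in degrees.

1. ∠EVN = 43°  [same arc NE]
2. ∠NEV = 32°  [same arc VN]
3. ∠ENV = 105°  [△VNE]

∠ENV = 105°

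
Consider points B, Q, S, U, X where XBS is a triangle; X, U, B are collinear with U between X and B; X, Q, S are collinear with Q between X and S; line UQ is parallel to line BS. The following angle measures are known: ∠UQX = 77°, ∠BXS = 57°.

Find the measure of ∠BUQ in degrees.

1. ∠BSX = 77°  [UQ∥BS, corresponding at Q]
2. ∠SBX = 46°  [△XBS]
3. ∠QUX = 46°  [UQ∥BS, corresponding at U]
4. ∠BUQ = 134°  [linear pair at U on XB]

∠BUQ = 134°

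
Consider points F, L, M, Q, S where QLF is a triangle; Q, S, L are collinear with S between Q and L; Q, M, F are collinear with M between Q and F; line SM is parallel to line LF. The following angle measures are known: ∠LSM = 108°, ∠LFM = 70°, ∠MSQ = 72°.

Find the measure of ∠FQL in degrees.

1. ∠LFQ = 70°  [M on ray FQ]
2. ∠FLQ = 72°  [SM∥LF, corresponding at S]
3. ∠FQL = 38°  [△QLF]

∠FQL = 38°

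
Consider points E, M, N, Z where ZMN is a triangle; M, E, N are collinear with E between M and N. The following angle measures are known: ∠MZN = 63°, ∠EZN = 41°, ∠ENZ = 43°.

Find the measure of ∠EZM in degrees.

1. ∠NEZ = 96°  [△ZEN]
2. ∠MNZ = 43°  [E on ray NM]
3. ∠MEZ = 84°  [linear pair at E on MN]
4. ∠NMZ = 74°  [△ZMN]
5. ∠EMZ = 74°  [E on ray MN]
6. ∠EZM = 22°  [△ZME]

∠EZM = 22°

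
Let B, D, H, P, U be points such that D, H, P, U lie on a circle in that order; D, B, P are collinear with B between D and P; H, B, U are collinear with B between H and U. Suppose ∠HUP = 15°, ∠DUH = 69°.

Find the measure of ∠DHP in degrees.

∠DHP = 96°

1. ∠HDP = 15°  [same arc HP]
2. ∠DPH = 69°  [same arc DH]
3. ∠DHP = 96°  [△DHP]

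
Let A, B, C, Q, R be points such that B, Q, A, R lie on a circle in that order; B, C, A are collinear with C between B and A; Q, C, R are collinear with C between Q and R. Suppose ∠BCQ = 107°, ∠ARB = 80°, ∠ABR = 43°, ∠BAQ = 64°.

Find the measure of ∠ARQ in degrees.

∠ARQ = 16°

1. ∠ACR = 107°  [vertical angles at C]
2. ∠BAR = 57°  [△BAR]
3. ∠ARQ = 16°  [△ACR]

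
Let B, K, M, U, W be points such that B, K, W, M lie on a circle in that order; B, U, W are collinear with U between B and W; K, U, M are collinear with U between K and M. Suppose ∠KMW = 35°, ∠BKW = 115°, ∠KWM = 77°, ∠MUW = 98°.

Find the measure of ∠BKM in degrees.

∠BKM = 47°

1. ∠KBW = 35°  [same arc KW]
2. ∠BUK = 98°  [vertical angles at U]
3. ∠BKM = 47°  [△BUK]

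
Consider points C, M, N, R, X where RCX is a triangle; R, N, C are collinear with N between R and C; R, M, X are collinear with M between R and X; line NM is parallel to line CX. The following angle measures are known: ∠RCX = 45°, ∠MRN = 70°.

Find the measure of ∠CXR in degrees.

1. ∠MNR = 45°  [NM∥CX, corresponding at N]
2. ∠NMR = 65°  [△RNM]
3. ∠CXR = 65°  [NM∥CX, corresponding at M]

∠CXR = 65°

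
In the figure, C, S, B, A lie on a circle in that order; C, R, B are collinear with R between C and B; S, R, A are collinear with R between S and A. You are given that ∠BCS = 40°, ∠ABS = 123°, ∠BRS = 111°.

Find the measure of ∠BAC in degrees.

∠BAC = 92°

1. ∠BAS = 40°  [same arc SB]
2. ∠ASB = 17°  [△SBA]
3. ∠CBS = 52°  [△SRB]
4. ∠BSC = 88°  [△CSB]
5. ∠BAC = 92°  [cyclic CSBA, opposite ∠S+∠A]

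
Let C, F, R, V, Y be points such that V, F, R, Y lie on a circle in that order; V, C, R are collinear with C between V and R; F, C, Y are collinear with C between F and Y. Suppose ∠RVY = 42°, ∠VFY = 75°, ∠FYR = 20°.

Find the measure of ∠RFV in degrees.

∠RFV = 117°

1. ∠VRY = 75°  [same arc VY]
2. ∠RYV = 63°  [△VRY]
3. ∠RFV = 117°  [cyclic VFRY, opposite ∠F+∠Y]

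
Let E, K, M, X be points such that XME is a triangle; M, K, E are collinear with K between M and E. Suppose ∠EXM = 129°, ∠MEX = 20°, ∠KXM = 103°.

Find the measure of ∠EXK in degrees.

1. ∠EMX = 31°  [△XME]
2. ∠KEX = 20°  [K on ray EM]
3. ∠KMX = 31°  [K on ray ME]
4. ∠MKX = 46°  [△XMK]
5. ∠EKX = 134°  [linear pair at K on ME]
6. ∠EXK = 26°  [△XKE]

∠EXK = 26°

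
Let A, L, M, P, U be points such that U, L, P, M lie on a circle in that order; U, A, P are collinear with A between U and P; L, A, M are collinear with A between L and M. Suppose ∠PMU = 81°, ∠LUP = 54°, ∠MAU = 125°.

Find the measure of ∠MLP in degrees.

∠MLP = 28°

1. ∠PLU = 99°  [cyclic ULPM, opposite ∠L+∠M]
2. ∠LPU = 27°  [△ULP]
3. ∠LAP = 125°  [vertical angles at A]
4. ∠MLP = 28°  [△LAP]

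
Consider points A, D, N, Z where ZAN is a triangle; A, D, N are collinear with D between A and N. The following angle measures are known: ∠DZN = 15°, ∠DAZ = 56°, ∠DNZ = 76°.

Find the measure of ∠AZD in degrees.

1. ∠NDZ = 89°  [△ZDN]
2. ∠ADZ = 91°  [linear pair at D on AN]
3. ∠AZD = 33°  [△ZAD]

∠AZD = 33°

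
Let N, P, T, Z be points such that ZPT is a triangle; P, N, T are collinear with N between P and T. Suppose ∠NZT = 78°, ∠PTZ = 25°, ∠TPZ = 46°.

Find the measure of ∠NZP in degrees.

1. ∠NTZ = 25°  [N on ray TP]
2. ∠NPZ = 46°  [N on ray PT]
3. ∠TNZ = 77°  [△ZNT]
4. ∠PNZ = 103°  [linear pair at N on PT]
5. ∠NZP = 31°  [△ZPN]

∠NZP = 31°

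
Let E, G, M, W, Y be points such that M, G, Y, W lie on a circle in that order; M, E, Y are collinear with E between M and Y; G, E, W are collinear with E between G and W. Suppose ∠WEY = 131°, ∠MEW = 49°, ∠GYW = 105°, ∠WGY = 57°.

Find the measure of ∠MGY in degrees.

1. ∠GEY = 49°  [vertical angles at E]
2. ∠GWY = 18°  [△GYW]
3. ∠GYM = 74°  [△GEY]
4. ∠GMY = 18°  [same arc GY]
5. ∠MGY = 88°  [△MGY]

∠MGY = 88°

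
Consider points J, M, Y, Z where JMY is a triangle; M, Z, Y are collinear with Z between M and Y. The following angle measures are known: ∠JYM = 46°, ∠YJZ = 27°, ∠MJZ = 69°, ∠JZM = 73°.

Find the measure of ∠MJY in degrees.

1. ∠JMZ = 38°  [△JMZ]
2. ∠JMY = 38°  [Z on ray MY]
3. ∠MJY = 96°  [△JMY]

∠MJY = 96°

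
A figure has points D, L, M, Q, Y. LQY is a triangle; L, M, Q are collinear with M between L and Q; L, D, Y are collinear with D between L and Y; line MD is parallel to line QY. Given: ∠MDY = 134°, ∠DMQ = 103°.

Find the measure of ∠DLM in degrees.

∠DLM = 57°

1. ∠LDM = 46°  [linear pair at D on LY]
2. ∠DML = 77°  [linear pair at M on LQ]
3. ∠DLM = 57°  [△LMD]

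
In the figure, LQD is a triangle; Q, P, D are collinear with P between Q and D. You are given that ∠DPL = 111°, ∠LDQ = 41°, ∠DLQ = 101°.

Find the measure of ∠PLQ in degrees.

∠PLQ = 73°

1. ∠LPQ = 69°  [linear pair at P on QD]
2. ∠DQL = 38°  [△LQD]
3. ∠LQP = 38°  [P on ray QD]
4. ∠PLQ = 73°  [△LQP]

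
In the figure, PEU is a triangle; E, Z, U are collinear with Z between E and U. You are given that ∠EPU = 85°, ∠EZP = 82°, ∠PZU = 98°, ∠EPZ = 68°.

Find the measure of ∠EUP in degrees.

∠EUP = 65°

1. ∠PEZ = 30°  [△PEZ]
2. ∠PEU = 30°  [Z on ray EU]
3. ∠EUP = 65°  [△PEU]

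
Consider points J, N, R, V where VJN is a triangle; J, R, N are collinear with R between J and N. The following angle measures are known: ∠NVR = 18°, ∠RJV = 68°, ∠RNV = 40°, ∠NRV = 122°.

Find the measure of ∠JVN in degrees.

∠JVN = 72°

1. ∠NJV = 68°  [R on ray JN]
2. ∠JNV = 40°  [R on ray NJ]
3. ∠JVN = 72°  [△VJN]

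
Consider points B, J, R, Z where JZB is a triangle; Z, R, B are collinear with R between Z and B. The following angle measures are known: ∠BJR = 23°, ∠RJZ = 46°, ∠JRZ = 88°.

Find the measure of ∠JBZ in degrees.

1. ∠BRJ = 92°  [linear pair at R on ZB]
2. ∠JBR = 65°  [△JRB]
3. ∠JBZ = 65°  [R on ray BZ]

∠JBZ = 65°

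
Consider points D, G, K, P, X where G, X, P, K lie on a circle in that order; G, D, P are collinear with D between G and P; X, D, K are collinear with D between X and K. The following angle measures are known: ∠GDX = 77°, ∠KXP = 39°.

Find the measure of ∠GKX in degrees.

1. ∠KDP = 77°  [vertical angles at D]
2. ∠KGP = 39°  [same arc PK]
3. ∠GDK = 103°  [linear pair at D on GP]
4. ∠GKX = 38°  [△GDK]

∠GKX = 38°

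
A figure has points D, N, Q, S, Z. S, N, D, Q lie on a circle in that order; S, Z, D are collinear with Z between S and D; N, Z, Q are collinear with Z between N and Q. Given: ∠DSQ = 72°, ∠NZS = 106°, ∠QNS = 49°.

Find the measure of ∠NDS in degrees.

1. ∠DNQ = 72°  [same arc DQ]
2. ∠DZN = 74°  [linear pair at Z on SD]
3. ∠NDS = 34°  [△NZD]

∠NDS = 34°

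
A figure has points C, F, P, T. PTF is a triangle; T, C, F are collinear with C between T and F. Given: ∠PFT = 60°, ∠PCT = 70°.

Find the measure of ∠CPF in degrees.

1. ∠CFP = 60°  [C on ray FT]
2. ∠FCP = 110°  [linear pair at C on TF]
3. ∠CPF = 10°  [△PCF]

∠CPF = 10°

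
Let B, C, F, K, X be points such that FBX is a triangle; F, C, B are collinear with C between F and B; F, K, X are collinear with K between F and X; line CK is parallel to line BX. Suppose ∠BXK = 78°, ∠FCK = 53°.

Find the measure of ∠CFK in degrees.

∠CFK = 49°

1. ∠BXF = 78°  [K on ray XF]
2. ∠FBX = 53°  [CK∥BX, corresponding at C]
3. ∠BFX = 49°  [△FBX]
4. ∠CFK = 49°  [C on FB, K on FX]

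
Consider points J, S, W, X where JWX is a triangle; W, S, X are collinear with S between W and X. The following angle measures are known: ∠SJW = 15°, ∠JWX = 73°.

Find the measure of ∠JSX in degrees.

∠JSX = 88°

1. ∠JWS = 73°  [S on ray WX]
2. ∠JSW = 92°  [△JWS]
3. ∠JSX = 88°  [linear pair at S on WX]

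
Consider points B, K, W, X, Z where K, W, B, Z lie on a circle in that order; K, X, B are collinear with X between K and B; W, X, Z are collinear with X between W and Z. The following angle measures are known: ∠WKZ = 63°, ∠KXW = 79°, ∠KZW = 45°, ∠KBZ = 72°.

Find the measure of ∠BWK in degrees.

∠BWK = 106°

1. ∠KWZ = 72°  [△KWZ]
2. ∠BKW = 29°  [△KXW]
3. ∠KBW = 45°  [same arc KW]
4. ∠BWK = 106°  [△KWB]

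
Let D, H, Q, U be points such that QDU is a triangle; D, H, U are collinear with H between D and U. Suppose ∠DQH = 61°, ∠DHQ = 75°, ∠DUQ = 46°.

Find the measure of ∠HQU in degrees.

∠HQU = 29°

1. ∠QHU = 105°  [linear pair at H on DU]
2. ∠HUQ = 46°  [H on ray UD]
3. ∠HQU = 29°  [△QHU]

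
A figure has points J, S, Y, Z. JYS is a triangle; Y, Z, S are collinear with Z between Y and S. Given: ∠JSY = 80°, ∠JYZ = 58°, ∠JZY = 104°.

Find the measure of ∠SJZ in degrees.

∠SJZ = 24°

1. ∠JSZ = 80°  [Z on ray SY]
2. ∠JZS = 76°  [linear pair at Z on YS]
3. ∠SJZ = 24°  [△JZS]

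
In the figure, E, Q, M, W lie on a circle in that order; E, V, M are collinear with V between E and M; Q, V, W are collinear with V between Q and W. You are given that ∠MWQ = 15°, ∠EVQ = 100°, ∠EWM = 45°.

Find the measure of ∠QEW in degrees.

1. ∠MEQ = 15°  [same arc QM]
2. ∠EQW = 65°  [△EVQ]
3. ∠EQM = 135°  [cyclic EQMW, opposite ∠Q+∠W]
4. ∠EMQ = 30°  [△EQM]
5. ∠EWQ = 30°  [same arc EQ]
6. ∠QEW = 85°  [△EQW]

∠QEW = 85°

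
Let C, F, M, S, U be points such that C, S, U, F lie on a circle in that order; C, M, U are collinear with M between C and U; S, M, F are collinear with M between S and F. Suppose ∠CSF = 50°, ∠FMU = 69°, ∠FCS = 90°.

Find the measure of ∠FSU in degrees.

∠FSU = 29°

1. ∠CUF = 50°  [same arc CF]
2. ∠SFU = 61°  [△UMF]
3. ∠FUS = 90°  [cyclic CSUF, opposite ∠C+∠U]
4. ∠FSU = 29°  [△SUF]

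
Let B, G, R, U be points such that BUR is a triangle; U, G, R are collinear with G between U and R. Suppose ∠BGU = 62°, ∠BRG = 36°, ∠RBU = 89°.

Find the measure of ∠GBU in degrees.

∠GBU = 63°

1. ∠BRU = 36°  [G on ray RU]
2. ∠BUR = 55°  [△BUR]
3. ∠BUG = 55°  [G on ray UR]
4. ∠GBU = 63°  [△BUG]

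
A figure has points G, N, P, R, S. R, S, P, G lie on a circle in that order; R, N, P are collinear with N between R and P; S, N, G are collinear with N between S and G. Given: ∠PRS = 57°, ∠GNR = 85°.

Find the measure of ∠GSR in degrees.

∠GSR = 28°

1. ∠PGS = 57°  [same arc SP]
2. ∠GNP = 95°  [linear pair at N on RP]
3. ∠GPR = 28°  [△PNG]
4. ∠GSR = 28°  [same arc RG]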